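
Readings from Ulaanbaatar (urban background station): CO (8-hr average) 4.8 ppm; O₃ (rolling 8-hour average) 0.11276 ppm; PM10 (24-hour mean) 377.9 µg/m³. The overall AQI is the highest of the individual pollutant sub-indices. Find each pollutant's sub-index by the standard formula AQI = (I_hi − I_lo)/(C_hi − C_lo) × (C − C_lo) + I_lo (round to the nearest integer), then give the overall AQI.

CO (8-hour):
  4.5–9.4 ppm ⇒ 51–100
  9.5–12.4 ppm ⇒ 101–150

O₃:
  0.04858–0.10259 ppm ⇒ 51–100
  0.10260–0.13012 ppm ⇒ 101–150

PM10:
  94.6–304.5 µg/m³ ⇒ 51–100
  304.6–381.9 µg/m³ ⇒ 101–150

CO: row 4.5–9.4 (AQI 51–100). (100−51)·(4.8−4.5)/(9.4−4.5) + 51 = 49·0.3/4.9 + 51 ≈ 54.00 → 54.
O₃: row 0.10260–0.13012 (AQI 101–150). (150−101)·(0.11276−0.10260)/(0.13012−0.10260) + 101 = 49·0.01016/0.02752 + 101 ≈ 119.09 → 119.
PM10: row 304.6–381.9 (AQI 101–150). (150−101)·(377.9−304.6)/(381.9−304.6) + 101 = 49·73.3/77.3 + 101 ≈ 147.46 → 147.
Sub-indices: CO→54, O₃→119, PM10→147. Overall AQI = max = 147; dominant pollutant is PM10.

147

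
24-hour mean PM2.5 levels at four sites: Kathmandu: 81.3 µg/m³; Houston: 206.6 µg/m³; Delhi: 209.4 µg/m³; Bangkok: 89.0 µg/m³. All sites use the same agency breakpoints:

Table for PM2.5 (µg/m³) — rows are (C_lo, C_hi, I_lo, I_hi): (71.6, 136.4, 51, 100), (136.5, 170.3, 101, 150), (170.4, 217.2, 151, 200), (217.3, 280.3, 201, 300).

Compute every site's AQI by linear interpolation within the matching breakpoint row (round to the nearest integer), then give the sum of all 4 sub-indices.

Kathmandu: 81.3 ∈ [71.6, 136.4] ↔ index [51, 100].
51 + (81.3−71.6)·(100−51)/(136.4−71.6) = 51 + 9.7·49/64.8 ≈ 58.33, so AQI = 58.
Houston: row 170.4–217.2 (AQI 151–200). (200−151)·(206.6−170.4)/(217.2−170.4) + 151 = 49·36.2/46.8 + 151 ≈ 188.90 → 189.
Delhi: 209.4 ∈ [170.4, 217.2] ↔ index [151, 200].
151 + (209.4−170.4)·(200−151)/(217.2−170.4) = 151 + 39.0·49/46.8 ≈ 191.83, so AQI = 192.
Bangkok: 89.0 lies in 71.6–136.4, so I_lo=51, I_hi=100, C_lo=71.6, C_hi=136.4.
(100−51)/(136.4−71.6) × (89.0−71.6) + 51 = 49/64.8 × 17.4 + 51 ≈ 64.16 → 64.
AQIs: Kathmandu=58, Houston=189, Delhi=192, Bangkok=64. Sum = 58 + 189 + 192 + 64 = 503.

503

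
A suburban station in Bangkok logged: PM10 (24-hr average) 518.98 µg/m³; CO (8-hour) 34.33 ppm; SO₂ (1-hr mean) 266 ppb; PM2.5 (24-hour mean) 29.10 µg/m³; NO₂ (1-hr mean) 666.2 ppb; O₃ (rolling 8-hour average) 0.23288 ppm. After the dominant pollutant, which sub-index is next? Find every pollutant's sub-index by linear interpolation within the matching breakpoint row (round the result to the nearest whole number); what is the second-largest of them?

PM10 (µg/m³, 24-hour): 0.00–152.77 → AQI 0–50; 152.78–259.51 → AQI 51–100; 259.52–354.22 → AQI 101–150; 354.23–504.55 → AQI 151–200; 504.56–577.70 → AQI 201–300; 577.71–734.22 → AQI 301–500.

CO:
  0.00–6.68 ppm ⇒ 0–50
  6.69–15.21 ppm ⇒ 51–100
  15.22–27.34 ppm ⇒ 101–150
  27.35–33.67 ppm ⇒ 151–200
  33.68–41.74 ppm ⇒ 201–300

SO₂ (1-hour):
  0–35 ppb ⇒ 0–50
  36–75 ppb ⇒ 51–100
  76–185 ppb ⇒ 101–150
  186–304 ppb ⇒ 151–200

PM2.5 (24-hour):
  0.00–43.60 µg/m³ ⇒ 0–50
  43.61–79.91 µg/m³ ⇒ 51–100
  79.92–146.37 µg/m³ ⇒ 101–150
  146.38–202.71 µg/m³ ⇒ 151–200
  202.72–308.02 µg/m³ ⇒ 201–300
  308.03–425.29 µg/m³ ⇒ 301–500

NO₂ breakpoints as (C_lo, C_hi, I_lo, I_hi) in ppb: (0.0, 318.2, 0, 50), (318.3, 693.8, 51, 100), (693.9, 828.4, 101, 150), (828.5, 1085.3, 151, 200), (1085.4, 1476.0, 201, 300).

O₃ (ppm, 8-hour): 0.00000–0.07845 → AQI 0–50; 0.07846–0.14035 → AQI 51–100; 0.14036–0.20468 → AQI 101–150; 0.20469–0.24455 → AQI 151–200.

PM10: 518.98 ∈ [504.56, 577.70] ↔ index [201, 300].
201 + (518.98−504.56)·(300−201)/(577.70−504.56) = 201 + 14.42·99/73.14 ≈ 220.52, so AQI = 221.
CO: 34.33 lies in 33.68–41.74, so I_lo=201, I_hi=300, C_lo=33.68, C_hi=41.74.
(300−201)/(41.74−33.68) × (34.33−33.68) + 201 = 99/8.06 × 0.65 + 201 ≈ 208.98 → 209.
SO₂: row 186–304 (AQI 151–200). (200−151)·(266−186)/(304−186) + 151 = 49·80/118 + 151 ≈ 184.22 → 184.
PM2.5: row 0.00–43.60 (AQI 0–50). (50−0)·(29.10−0.00)/(43.60−0.00) + 0 = 50·29.10/43.60 + 0 ≈ 33.37 → 33.
NO₂: 666.2 ∈ [318.3, 693.8] ↔ index [51, 100].
51 + (666.2−318.3)·(100−51)/(693.8−318.3) = 51 + 347.9·49/375.5 ≈ 96.40, so AQI = 96.
O₃: 0.23288 ∈ [0.20469, 0.24455] ↔ index [151, 200].
151 + (0.23288−0.20469)·(200−151)/(0.24455−0.20469) = 151 + 0.02819·49/0.03986 ≈ 185.65, so AQI = 186.
Sub-indices: PM10→221, CO→209, SO₂→184, PM2.5→33, NO₂→96, O₃→186. Ranked high→low: 221, 209, 186, 184, 96, 33. Second-highest sub-index = 209.

209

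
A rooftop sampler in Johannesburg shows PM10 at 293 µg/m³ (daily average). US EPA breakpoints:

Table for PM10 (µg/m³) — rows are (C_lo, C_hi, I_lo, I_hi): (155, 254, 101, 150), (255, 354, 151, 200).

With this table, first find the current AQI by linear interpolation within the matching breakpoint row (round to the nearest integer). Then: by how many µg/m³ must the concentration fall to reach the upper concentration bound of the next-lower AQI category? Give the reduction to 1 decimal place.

PM10: 293 ∈ [255, 354] ↔ index [151, 200].
151 + (293−255)·(200−151)/(354−255) = 151 + 38·49/99 ≈ 169.81, so AQI = 170.
Current AQI 170 is in the Unhealthy range (151–200). The next-lower category tops out at AQI 150, whose upper concentration bound is 254 µg/m³.
Reduction needed = 293 − 254 = 39.0 µg/m³.

39.0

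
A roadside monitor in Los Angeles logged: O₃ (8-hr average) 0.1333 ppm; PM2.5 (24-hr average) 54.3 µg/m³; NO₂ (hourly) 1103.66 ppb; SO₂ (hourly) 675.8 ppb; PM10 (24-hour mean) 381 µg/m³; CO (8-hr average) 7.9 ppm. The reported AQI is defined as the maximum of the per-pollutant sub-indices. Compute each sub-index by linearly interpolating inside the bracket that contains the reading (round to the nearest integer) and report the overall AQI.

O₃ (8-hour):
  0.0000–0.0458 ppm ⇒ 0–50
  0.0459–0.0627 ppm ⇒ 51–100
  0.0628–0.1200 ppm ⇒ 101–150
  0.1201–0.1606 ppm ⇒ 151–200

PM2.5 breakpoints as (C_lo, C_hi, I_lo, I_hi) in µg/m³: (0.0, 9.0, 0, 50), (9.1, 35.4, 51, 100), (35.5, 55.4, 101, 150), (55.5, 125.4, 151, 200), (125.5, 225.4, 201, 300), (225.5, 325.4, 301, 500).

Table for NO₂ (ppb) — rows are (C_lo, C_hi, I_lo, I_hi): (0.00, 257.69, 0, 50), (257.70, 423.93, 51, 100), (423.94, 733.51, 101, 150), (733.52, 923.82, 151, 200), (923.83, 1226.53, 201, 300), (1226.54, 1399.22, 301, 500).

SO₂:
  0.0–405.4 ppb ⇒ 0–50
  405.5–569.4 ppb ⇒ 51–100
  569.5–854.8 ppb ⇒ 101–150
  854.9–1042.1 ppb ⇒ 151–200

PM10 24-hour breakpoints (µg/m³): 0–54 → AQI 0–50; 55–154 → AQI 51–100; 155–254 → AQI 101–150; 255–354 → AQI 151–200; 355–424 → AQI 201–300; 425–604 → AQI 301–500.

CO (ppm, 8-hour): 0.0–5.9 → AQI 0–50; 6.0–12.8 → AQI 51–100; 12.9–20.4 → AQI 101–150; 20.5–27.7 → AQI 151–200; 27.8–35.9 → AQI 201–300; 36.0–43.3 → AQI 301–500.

O₃: 0.1333 ∈ [0.1201, 0.1606] ↔ index [151, 200].
151 + (0.1333−0.1201)·(200−151)/(0.1606−0.1201) = 151 + 0.0132·49/0.0405 ≈ 166.97, so AQI = 167.
PM2.5: 54.3 lies in 35.5–55.4, so I_lo=101, I_hi=150, C_lo=35.5, C_hi=55.4.
(150−101)/(55.4−35.5) × (54.3−35.5) + 101 = 49/19.9 × 18.8 + 101 ≈ 147.29 → 147.
NO₂: row 923.83–1226.53 (AQI 201–300). (300−201)·(1103.66−923.83)/(1226.53−923.83) + 201 = 99·179.83/302.70 + 201 ≈ 259.81 → 260.
SO₂: 675.8 ∈ [569.5, 854.8] ↔ index [101, 150].
101 + (675.8−569.5)·(150−101)/(854.8−569.5) = 101 + 106.3·49/285.3 ≈ 119.26, so AQI = 119.
PM10: 381 lies in 355–424, so I_lo=201, I_hi=300, C_lo=355, C_hi=424.
(300−201)/(424−355) × (381−355) + 201 = 99/69 × 26 + 201 ≈ 238.30 → 238.
CO: row 6.0–12.8 (AQI 51–100). (100−51)·(7.9−6.0)/(12.8−6.0) + 51 = 49·1.9/6.8 + 51 ≈ 64.69 → 65.
Sub-indices: O₃→167, PM2.5→147, NO₂→260, SO₂→119, PM10→238, CO→65. Overall AQI = max = 260; dominant pollutant is NO₂.
AQI 260: Very Unhealthy.

260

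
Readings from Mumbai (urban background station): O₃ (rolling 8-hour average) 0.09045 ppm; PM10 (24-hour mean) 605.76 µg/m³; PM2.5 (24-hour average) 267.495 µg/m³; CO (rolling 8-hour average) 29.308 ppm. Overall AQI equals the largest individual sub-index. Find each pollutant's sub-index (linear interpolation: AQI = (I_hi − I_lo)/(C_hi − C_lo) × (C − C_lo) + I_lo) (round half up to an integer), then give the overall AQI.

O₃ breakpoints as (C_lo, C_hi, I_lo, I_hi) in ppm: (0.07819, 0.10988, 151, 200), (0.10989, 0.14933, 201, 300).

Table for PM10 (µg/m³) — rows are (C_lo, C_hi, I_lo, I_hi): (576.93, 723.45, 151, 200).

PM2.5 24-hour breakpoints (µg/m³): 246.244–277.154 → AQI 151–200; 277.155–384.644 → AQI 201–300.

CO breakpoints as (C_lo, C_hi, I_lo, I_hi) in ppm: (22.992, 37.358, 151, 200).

185

O₃ 0.09045: bracket 0.07819–0.10988 → index 151–200; slope 49/0.03169, offset 0.01226.
AQI = 151 + 49/0.03169·0.01226 ≈ 169.96 ⇒ 170.
PM10: 605.76 lies in 576.93–723.45, so I_lo=151, I_hi=200, C_lo=576.93, C_hi=723.45.
(200−151)/(723.45−576.93) × (605.76−576.93) + 151 = 49/146.52 × 28.83 + 151 ≈ 160.64 → 161.
PM2.5: 267.495 lies in 246.244–277.154, so I_lo=151, I_hi=200, C_lo=246.244, C_hi=277.154.
(200−151)/(277.154−246.244) × (267.495−246.244) + 151 = 49/30.910 × 21.251 + 151 ≈ 184.69 → 185.
CO: 29.308 lies in 22.992–37.358, so I_lo=151, I_hi=200, C_lo=22.992, C_hi=37.358.
(200−151)/(37.358−22.992) × (29.308−22.992) + 151 = 49/14.366 × 6.316 + 151 ≈ 172.54 → 173.
Sub-indices: O₃→170, PM10→161, PM2.5→185, CO→173. Overall AQI = max = 185; dominant pollutant is PM2.5.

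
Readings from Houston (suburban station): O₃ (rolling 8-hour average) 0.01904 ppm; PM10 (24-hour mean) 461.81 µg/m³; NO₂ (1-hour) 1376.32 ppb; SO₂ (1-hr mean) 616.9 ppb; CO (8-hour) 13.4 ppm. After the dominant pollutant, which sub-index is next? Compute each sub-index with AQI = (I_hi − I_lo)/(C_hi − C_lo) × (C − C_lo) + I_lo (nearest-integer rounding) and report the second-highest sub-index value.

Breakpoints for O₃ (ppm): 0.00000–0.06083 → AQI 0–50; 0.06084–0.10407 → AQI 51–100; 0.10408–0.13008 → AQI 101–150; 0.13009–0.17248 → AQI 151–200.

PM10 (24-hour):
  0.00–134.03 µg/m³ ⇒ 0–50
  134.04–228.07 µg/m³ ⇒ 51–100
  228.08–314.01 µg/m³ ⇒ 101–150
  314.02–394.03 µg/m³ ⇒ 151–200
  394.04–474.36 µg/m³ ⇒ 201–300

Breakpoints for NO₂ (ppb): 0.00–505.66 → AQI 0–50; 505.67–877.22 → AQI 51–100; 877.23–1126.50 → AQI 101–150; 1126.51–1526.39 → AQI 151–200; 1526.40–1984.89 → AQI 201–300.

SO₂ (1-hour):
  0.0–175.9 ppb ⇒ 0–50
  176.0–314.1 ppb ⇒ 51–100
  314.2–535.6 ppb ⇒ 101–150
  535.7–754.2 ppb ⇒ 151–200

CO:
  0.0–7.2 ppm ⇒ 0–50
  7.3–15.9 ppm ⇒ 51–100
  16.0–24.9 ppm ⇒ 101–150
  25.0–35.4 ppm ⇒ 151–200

O₃: 0.01904 ∈ [0.00000, 0.06083] ↔ index [0, 50].
0 + (0.01904−0.00000)·(50−0)/(0.06083−0.00000) = 0 + 0.01904·50/0.06083 ≈ 15.65, so AQI = 16.
PM10: 461.81 ∈ [394.04, 474.36] ↔ index [201, 300].
201 + (461.81−394.04)·(300−201)/(474.36−394.04) = 201 + 67.77·99/80.32 ≈ 284.53, so AQI = 285.
NO₂: row 1126.51–1526.39 (AQI 151–200). (200−151)·(1376.32−1126.51)/(1526.39−1126.51) + 151 = 49·249.81/399.88 + 151 ≈ 181.61 → 182.
SO₂: 616.9 lies in 535.7–754.2, so I_lo=151, I_hi=200, C_lo=535.7, C_hi=754.2.
(200−151)/(754.2−535.7) × (616.9−535.7) + 151 = 49/218.5 × 81.2 + 151 ≈ 169.21 → 169.
CO: 13.4 lies in 7.3–15.9, so I_lo=51, I_hi=100, C_lo=7.3, C_hi=15.9.
(100−51)/(15.9−7.3) × (13.4−7.3) + 51 = 49/8.6 × 6.1 + 51 ≈ 85.76 → 86.
Sub-indices: O₃→16, PM10→285, NO₂→182, SO₂→169, CO→86. Ranked high→low: 285, 182, 169, 86, 16. Second-highest sub-index = 182.

182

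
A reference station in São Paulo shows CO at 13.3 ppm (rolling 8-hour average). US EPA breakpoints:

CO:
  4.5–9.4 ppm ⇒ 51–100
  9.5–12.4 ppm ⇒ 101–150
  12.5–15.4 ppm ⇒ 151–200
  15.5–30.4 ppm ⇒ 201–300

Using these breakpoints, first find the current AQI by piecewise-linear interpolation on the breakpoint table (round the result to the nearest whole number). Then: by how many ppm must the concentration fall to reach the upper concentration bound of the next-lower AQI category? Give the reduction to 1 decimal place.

0.9

CO: 13.3 ∈ [12.5, 15.4] ↔ index [151, 200].
151 + (13.3−12.5)·(200−151)/(15.4−12.5) = 151 + 0.8·49/2.9 ≈ 164.52, so AQI = 165.
Current AQI 165 is in the Unhealthy range (151–200). The next-lower category tops out at AQI 150, whose upper concentration bound is 12.4 ppm.
Reduction needed = 13.3 − 12.4 = 0.9 ppm.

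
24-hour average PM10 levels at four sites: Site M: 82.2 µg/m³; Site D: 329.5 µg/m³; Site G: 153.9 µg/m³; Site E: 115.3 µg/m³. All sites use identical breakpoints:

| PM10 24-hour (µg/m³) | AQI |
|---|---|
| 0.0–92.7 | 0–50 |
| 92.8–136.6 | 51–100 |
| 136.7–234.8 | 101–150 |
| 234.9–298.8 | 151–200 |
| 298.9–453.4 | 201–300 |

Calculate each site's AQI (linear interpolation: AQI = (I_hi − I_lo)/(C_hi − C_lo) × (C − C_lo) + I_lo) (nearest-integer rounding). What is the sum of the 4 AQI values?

Site M: 82.2 lies in 0.0–92.7, so I_lo=0, I_hi=50, C_lo=0.0, C_hi=92.7.
(50−0)/(92.7−0.0) × (82.2−0.0) + 0 = 50/92.7 × 82.2 + 0 ≈ 44.34 → 44.
Site D: 329.5 ∈ [298.9, 453.4] ↔ index [201, 300].
201 + (329.5−298.9)·(300−201)/(453.4−298.9) = 201 + 30.6·99/154.5 ≈ 220.61, so AQI = 221.
Site G: 153.9 ∈ [136.7, 234.8] ↔ index [101, 150].
101 + (153.9−136.7)·(150−101)/(234.8−136.7) = 101 + 17.2·49/98.1 ≈ 109.59, so AQI = 110.
Site E: row 92.8–136.6 (AQI 51–100). (100−51)·(115.3−92.8)/(136.6−92.8) + 51 = 49·22.5/43.8 + 51 ≈ 76.17 → 76.
AQIs: Site M=44, Site D=221, Site G=110, Site E=76. Sum = 44 + 221 + 110 + 76 = 451.

451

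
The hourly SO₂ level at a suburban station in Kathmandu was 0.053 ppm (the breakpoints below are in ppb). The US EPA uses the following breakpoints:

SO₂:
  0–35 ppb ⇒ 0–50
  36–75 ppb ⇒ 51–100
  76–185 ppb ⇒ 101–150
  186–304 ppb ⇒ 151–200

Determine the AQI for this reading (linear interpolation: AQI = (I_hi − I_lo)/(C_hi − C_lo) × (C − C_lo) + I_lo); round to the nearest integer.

72

Convert: 0.053 ppm = 53 ppb.
SO₂: row 36–75 (AQI 51–100). (100−51)·(53−36)/(75−36) + 51 = 49·17/39 + 51 ≈ 72.36 → 72.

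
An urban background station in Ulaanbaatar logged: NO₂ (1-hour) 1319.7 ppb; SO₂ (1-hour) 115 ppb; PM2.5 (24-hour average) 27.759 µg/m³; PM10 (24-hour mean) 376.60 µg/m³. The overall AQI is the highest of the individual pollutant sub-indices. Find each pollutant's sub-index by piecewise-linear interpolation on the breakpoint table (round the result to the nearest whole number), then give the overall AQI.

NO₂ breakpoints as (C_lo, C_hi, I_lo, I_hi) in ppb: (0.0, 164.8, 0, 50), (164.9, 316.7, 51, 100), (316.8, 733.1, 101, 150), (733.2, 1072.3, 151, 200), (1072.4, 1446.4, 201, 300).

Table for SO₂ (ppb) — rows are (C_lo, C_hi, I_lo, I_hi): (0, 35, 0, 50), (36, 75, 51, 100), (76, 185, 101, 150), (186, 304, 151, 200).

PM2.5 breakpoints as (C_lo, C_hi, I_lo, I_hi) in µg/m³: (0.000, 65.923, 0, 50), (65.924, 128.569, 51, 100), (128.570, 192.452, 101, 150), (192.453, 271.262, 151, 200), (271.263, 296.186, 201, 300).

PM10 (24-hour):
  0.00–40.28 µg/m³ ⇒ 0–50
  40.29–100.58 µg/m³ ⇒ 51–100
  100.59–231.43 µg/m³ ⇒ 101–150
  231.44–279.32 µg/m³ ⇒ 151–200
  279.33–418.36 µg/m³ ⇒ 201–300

270

NO₂: row 1072.4–1446.4 (AQI 201–300). (300−201)·(1319.7−1072.4)/(1446.4−1072.4) + 201 = 99·247.3/374.0 + 201 ≈ 266.46 → 266.
SO₂: 115 ∈ [76, 185] ↔ index [101, 150].
101 + (115−76)·(150−101)/(185−76) = 101 + 39·49/109 ≈ 118.53, so AQI = 119.
PM2.5: 27.759 ∈ [0.000, 65.923] ↔ index [0, 50].
0 + (27.759−0.000)·(50−0)/(65.923−0.000) = 0 + 27.759·50/65.923 ≈ 21.05, so AQI = 21.
PM10: 376.60 ∈ [279.33, 418.36] ↔ index [201, 300].
201 + (376.60−279.33)·(300−201)/(418.36−279.33) = 201 + 97.27·99/139.03 ≈ 270.26, so AQI = 270.
Sub-indices: NO₂→266, SO₂→119, PM2.5→21, PM10→270. Overall AQI = max = 270; dominant pollutant is PM10.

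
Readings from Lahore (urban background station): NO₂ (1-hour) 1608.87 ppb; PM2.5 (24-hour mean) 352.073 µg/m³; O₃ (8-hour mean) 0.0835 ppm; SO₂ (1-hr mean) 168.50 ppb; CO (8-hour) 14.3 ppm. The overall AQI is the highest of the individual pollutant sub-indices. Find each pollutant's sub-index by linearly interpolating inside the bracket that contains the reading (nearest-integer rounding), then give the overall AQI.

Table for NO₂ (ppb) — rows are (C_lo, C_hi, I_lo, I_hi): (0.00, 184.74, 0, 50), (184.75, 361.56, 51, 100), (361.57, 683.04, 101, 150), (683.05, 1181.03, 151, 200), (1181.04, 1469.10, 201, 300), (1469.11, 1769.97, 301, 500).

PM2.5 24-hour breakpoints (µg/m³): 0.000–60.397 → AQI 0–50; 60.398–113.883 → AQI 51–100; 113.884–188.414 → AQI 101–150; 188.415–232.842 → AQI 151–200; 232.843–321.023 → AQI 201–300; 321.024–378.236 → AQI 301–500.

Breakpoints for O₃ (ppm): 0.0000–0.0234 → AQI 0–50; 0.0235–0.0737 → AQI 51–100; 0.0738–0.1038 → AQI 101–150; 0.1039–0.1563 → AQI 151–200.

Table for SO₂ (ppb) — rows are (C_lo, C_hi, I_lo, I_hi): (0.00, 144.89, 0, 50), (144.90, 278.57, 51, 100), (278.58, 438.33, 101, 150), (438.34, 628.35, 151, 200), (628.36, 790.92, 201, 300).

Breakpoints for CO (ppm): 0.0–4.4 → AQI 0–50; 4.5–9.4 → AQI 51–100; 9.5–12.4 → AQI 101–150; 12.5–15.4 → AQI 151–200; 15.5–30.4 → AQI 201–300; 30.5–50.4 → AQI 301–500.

409

NO₂: 1608.87 lies in 1469.11–1769.97, so I_lo=301, I_hi=500, C_lo=1469.11, C_hi=1769.97.
(500−301)/(1769.97−1469.11) × (1608.87−1469.11) + 301 = 199/300.86 × 139.76 + 301 ≈ 393.44 → 393.
PM2.5: row 321.024–378.236 (AQI 301–500). (500−301)·(352.073−321.024)/(378.236−321.024) + 301 = 199·31.049/57.212 + 301 ≈ 409.00 → 409.
O₃ 0.0835: bracket 0.0738–0.1038 → index 101–150; slope 49/0.0300, offset 0.0097.
AQI = 101 + 49/0.0300·0.0097 ≈ 116.84 ⇒ 117.
SO₂ 168.50: bracket 144.90–278.57 → index 51–100; slope 49/133.67, offset 23.60.
AQI = 51 + 49/133.67·23.60 ≈ 59.65 ⇒ 60.
CO: 14.3 lies in 12.5–15.4, so I_lo=151, I_hi=200, C_lo=12.5, C_hi=15.4.
(200−151)/(15.4−12.5) × (14.3−12.5) + 151 = 49/2.9 × 1.8 + 151 ≈ 181.41 → 181.
Sub-indices: NO₂→393, PM2.5→409, O₃→117, SO₂→60, CO→181. Overall AQI = max = 409; dominant pollutant is PM2.5.
AQI 409: Hazardous.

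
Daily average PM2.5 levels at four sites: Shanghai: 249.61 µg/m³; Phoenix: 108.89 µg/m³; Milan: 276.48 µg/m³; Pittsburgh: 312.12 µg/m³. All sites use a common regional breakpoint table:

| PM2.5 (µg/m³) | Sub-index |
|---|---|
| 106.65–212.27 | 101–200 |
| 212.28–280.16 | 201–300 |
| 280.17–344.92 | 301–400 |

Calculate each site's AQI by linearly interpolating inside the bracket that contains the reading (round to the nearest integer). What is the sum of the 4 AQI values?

1003

Shanghai 249.61: bracket 212.28–280.16 → index 201–300; slope 99/67.88, offset 37.33.
AQI = 201 + 99/67.88·37.33 ≈ 255.44 ⇒ 255.
Phoenix 108.89: bracket 106.65–212.27 → index 101–200; slope 99/105.62, offset 2.24.
AQI = 101 + 99/105.62·2.24 ≈ 103.10 ⇒ 103.
Milan 276.48: bracket 212.28–280.16 → index 201–300; slope 99/67.88, offset 64.20.
AQI = 201 + 99/67.88·64.20 ≈ 294.63 ⇒ 295.
Pittsburgh: 312.12 ∈ [280.17, 344.92] ↔ index [301, 400].
301 + (312.12−280.17)·(400−301)/(344.92−280.17) = 301 + 31.95·99/64.75 ≈ 349.85, so AQI = 350.
AQIs: Shanghai=255, Phoenix=103, Milan=295, Pittsburgh=350. Sum = 255 + 103 + 295 + 350 = 1003.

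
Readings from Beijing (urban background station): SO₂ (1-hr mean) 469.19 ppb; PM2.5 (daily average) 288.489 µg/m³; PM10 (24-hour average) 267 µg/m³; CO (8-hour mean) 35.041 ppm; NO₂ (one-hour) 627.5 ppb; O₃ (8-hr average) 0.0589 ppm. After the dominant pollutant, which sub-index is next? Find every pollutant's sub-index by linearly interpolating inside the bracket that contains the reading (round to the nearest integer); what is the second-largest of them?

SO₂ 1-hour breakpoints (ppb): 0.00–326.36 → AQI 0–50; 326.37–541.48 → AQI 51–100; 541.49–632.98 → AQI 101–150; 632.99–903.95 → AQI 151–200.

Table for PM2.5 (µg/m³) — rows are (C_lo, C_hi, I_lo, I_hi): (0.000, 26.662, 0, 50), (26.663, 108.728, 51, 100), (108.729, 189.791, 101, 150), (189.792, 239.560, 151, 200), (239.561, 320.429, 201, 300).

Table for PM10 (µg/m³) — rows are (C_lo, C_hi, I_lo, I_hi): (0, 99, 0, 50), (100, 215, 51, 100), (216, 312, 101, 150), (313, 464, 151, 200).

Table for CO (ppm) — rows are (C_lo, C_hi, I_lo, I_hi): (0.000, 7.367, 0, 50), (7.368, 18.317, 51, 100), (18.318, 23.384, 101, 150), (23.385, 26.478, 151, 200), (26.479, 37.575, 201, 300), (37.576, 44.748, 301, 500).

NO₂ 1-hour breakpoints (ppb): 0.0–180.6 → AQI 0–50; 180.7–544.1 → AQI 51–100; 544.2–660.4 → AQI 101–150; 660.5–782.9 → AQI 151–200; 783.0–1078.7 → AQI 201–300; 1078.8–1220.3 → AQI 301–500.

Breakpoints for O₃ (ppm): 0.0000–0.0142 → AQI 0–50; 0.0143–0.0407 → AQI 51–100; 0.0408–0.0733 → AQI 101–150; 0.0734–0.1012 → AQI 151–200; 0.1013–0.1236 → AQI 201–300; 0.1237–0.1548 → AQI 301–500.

SO₂: 469.19 lies in 326.37–541.48, so I_lo=51, I_hi=100, C_lo=326.37, C_hi=541.48.
(100−51)/(541.48−326.37) × (469.19−326.37) + 51 = 49/215.11 × 142.82 + 51 ≈ 83.53 → 84.
PM2.5 288.489: bracket 239.561–320.429 → index 201–300; slope 99/80.868, offset 48.928.
AQI = 201 + 99/80.868·48.928 ≈ 260.90 ⇒ 261.
PM10: 267 ∈ [216, 312] ↔ index [101, 150].
101 + (267−216)·(150−101)/(312−216) = 101 + 51·49/96 ≈ 127.03, so AQI = 127.
CO: 35.041 ∈ [26.479, 37.575] ↔ index [201, 300].
201 + (35.041−26.479)·(300−201)/(37.575−26.479) = 201 + 8.562·99/11.096 ≈ 277.39, so AQI = 277.
NO₂: row 544.2–660.4 (AQI 101–150). (150−101)·(627.5−544.2)/(660.4−544.2) + 101 = 49·83.3/116.2 + 101 ≈ 136.13 → 136.
O₃: row 0.0408–0.0733 (AQI 101–150). (150−101)·(0.0589−0.0408)/(0.0733−0.0408) + 101 = 49·0.0181/0.0325 + 101 ≈ 128.29 → 128.
Sub-indices: SO₂→84, PM2.5→261, PM10→127, CO→277, NO₂→136, O₃→128. Ranked high→low: 277, 261, 136, 128, 127, 84. Second-highest sub-index = 261.

261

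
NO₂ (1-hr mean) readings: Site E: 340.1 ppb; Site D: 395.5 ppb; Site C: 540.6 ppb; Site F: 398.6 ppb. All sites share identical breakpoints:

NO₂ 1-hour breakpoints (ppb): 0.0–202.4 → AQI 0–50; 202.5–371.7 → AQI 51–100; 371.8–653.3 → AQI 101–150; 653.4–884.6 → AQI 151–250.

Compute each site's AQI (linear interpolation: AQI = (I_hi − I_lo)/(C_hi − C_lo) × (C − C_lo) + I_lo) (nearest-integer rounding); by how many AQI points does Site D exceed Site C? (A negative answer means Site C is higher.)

-25

Site E: row 202.5–371.7 (AQI 51–100). (100−51)·(340.1−202.5)/(371.7−202.5) + 51 = 49·137.6/169.2 + 51 ≈ 90.85 → 91.
Site D: row 371.8–653.3 (AQI 101–150). (150−101)·(395.5−371.8)/(653.3−371.8) + 101 = 49·23.7/281.5 + 101 ≈ 105.13 → 105.
Site C: 540.6 lies in 371.8–653.3, so I_lo=101, I_hi=150, C_lo=371.8, C_hi=653.3.
(150−101)/(653.3−371.8) × (540.6−371.8) + 101 = 49/281.5 × 168.8 + 101 ≈ 130.38 → 130.
Site F: 398.6 lies in 371.8–653.3, so I_lo=101, I_hi=150, C_lo=371.8, C_hi=653.3.
(150−101)/(653.3−371.8) × (398.6−371.8) + 101 = 49/281.5 × 26.8 + 101 ≈ 105.67 → 106.
AQIs: Site E=91, Site D=105, Site C=130, Site F=106. Site D (105) − Site C (130) = -25.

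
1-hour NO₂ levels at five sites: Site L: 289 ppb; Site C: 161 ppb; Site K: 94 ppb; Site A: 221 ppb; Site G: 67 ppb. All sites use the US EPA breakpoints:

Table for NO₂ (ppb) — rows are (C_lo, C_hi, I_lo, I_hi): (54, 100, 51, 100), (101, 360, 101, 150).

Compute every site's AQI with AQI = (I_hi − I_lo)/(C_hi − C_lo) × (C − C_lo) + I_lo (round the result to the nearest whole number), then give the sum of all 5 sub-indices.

532

Site L: 289 lies in 101–360, so I_lo=101, I_hi=150, C_lo=101, C_hi=360.
(150−101)/(360−101) × (289−101) + 101 = 49/259 × 188 + 101 ≈ 136.57 → 137.
Site C: row 101–360 (AQI 101–150). (150−101)·(161−101)/(360−101) + 101 = 49·60/259 + 101 ≈ 112.35 → 112.
Site K 94: bracket 54–100 → index 51–100; slope 49/46, offset 40.
AQI = 51 + 49/46·40 ≈ 93.61 ⇒ 94.
Site A 221: bracket 101–360 → index 101–150; slope 49/259, offset 120.
AQI = 101 + 49/259·120 ≈ 123.70 ⇒ 124.
Site G: 67 lies in 54–100, so I_lo=51, I_hi=100, C_lo=54, C_hi=100.
(100−51)/(100−54) × (67−54) + 51 = 49/46 × 13 + 51 ≈ 64.85 → 65.
AQIs: Site L=137, Site C=112, Site K=94, Site A=124, Site G=65. Sum = 137 + 112 + 94 + 124 + 65 = 532.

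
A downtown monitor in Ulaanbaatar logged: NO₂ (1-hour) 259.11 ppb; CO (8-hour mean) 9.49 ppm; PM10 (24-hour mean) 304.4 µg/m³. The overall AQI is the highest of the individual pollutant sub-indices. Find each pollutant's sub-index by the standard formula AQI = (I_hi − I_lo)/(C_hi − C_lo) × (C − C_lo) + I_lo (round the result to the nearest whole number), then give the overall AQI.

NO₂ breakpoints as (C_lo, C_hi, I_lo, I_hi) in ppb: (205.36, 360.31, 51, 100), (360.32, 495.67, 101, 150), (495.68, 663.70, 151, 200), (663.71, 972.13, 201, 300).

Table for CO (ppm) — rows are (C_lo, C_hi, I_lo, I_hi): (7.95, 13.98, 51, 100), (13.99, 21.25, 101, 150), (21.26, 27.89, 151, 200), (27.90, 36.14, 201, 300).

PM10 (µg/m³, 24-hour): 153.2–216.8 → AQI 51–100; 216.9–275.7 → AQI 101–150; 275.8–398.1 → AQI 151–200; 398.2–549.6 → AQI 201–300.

162

NO₂: row 205.36–360.31 (AQI 51–100). (100−51)·(259.11−205.36)/(360.31−205.36) + 51 = 49·53.75/154.95 + 51 ≈ 68.00 → 68.
CO: 9.49 ∈ [7.95, 13.98] ↔ index [51, 100].
51 + (9.49−7.95)·(100−51)/(13.98−7.95) = 51 + 1.54·49/6.03 ≈ 63.51, so AQI = 64.
PM10: 304.4 lies in 275.8–398.1, so I_lo=151, I_hi=200, C_lo=275.8, C_hi=398.1.
(200−151)/(398.1−275.8) × (304.4−275.8) + 151 = 49/122.3 × 28.6 + 151 ≈ 162.46 → 162.
Sub-indices: NO₂→68, CO→64, PM10→162. Overall AQI = max = 162; dominant pollutant is PM10.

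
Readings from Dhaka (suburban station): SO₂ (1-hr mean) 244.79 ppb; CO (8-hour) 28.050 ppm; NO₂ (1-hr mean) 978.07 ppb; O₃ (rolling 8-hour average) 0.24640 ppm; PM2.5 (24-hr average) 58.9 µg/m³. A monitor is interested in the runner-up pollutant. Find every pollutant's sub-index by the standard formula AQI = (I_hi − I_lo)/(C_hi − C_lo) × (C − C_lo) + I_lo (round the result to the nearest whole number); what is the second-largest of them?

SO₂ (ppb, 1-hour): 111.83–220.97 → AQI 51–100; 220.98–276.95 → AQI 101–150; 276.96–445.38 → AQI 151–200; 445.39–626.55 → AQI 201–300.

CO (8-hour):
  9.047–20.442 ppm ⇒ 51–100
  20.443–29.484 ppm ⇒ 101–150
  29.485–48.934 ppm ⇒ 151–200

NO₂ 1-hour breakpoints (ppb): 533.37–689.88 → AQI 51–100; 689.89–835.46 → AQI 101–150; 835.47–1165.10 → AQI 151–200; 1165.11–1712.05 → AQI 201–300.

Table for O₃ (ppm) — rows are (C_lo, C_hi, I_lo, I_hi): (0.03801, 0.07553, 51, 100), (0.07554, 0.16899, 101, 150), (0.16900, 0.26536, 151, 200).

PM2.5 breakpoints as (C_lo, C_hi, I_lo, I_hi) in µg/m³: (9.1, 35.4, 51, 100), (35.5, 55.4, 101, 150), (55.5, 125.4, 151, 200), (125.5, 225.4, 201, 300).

172

SO₂: row 220.98–276.95 (AQI 101–150). (150−101)·(244.79−220.98)/(276.95−220.98) + 101 = 49·23.81/55.97 + 101 ≈ 121.84 → 122.
CO: 28.050 lies in 20.443–29.484, so I_lo=101, I_hi=150, C_lo=20.443, C_hi=29.484.
(150−101)/(29.484−20.443) × (28.050−20.443) + 101 = 49/9.041 × 7.607 + 101 ≈ 142.23 → 142.
NO₂ 978.07: bracket 835.47–1165.10 → index 151–200; slope 49/329.63, offset 142.60.
AQI = 151 + 49/329.63·142.60 ≈ 172.20 ⇒ 172.
O₃ 0.24640: bracket 0.16900–0.26536 → index 151–200; slope 49/0.09636, offset 0.07740.
AQI = 151 + 49/0.09636·0.07740 ≈ 190.36 ⇒ 190.
PM2.5: 58.9 ∈ [55.5, 125.4] ↔ index [151, 200].
151 + (58.9−55.5)·(200−151)/(125.4−55.5) = 151 + 3.4·49/69.9 ≈ 153.38, so AQI = 153.
Sub-indices: SO₂→122, CO→142, NO₂→172, O₃→190, PM2.5→153. Ranked high→low: 190, 172, 153, 142, 122. Second-highest sub-index = 172.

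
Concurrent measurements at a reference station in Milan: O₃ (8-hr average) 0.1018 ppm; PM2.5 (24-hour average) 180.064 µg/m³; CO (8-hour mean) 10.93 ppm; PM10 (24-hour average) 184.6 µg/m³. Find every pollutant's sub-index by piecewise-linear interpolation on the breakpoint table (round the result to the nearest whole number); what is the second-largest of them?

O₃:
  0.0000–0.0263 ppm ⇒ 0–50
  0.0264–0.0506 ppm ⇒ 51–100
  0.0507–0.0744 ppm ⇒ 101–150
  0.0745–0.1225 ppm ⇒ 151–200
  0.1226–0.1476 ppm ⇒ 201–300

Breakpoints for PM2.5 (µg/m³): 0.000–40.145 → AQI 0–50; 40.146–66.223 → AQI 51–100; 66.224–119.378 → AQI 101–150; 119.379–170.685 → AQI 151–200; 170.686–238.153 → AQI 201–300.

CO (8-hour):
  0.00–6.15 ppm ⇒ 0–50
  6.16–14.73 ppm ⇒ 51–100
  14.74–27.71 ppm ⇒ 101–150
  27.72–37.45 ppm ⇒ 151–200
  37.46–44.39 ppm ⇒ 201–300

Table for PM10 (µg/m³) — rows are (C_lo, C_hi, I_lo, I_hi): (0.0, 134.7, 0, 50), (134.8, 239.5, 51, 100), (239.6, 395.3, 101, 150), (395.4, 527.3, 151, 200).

179

O₃: 0.1018 lies in 0.0745–0.1225, so I_lo=151, I_hi=200, C_lo=0.0745, C_hi=0.1225.
(200−151)/(0.1225−0.0745) × (0.1018−0.0745) + 151 = 49/0.0480 × 0.0273 + 151 ≈ 178.87 → 179.
PM2.5: 180.064 ∈ [170.686, 238.153] ↔ index [201, 300].
201 + (180.064−170.686)·(300−201)/(238.153−170.686) = 201 + 9.378·99/67.467 ≈ 214.76, so AQI = 215.
CO: 10.93 ∈ [6.16, 14.73] ↔ index [51, 100].
51 + (10.93−6.16)·(100−51)/(14.73−6.16) = 51 + 4.77·49/8.57 ≈ 78.27, so AQI = 78.
PM10: row 134.8–239.5 (AQI 51–100). (100−51)·(184.6−134.8)/(239.5−134.8) + 51 = 49·49.8/104.7 + 51 ≈ 74.31 → 74.
Sub-indices: O₃→179, PM2.5→215, CO→78, PM10→74. Ranked high→low: 215, 179, 78, 74. Second-highest sub-index = 179.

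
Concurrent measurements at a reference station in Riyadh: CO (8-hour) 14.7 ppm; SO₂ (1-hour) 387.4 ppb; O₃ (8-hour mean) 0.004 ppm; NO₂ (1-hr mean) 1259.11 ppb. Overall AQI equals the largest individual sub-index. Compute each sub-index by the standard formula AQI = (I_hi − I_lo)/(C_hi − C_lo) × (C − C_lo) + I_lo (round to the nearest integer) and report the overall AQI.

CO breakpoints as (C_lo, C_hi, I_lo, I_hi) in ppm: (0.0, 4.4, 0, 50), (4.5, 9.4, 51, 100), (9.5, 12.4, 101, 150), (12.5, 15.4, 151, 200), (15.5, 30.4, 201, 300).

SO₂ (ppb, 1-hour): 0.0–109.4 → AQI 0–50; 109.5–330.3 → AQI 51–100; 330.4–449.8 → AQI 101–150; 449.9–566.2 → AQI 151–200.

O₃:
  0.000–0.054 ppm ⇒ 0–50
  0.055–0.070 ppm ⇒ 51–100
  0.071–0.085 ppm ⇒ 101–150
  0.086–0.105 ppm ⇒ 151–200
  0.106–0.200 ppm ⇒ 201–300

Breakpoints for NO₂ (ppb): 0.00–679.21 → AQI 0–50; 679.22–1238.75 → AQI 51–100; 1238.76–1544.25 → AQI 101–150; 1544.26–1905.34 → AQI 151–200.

188

CO: 14.7 ∈ [12.5, 15.4] ↔ index [151, 200].
151 + (14.7−12.5)·(200−151)/(15.4−12.5) = 151 + 2.2·49/2.9 ≈ 188.17, so AQI = 188.
SO₂: 387.4 ∈ [330.4, 449.8] ↔ index [101, 150].
101 + (387.4−330.4)·(150−101)/(449.8−330.4) = 101 + 57.0·49/119.4 ≈ 124.39, so AQI = 124.
O₃: 0.004 ∈ [0.000, 0.054] ↔ index [0, 50].
0 + (0.004−0.000)·(50−0)/(0.054−0.000) = 0 + 0.004·50/0.054 ≈ 3.70, so AQI = 4.
NO₂ 1259.11: bracket 1238.76–1544.25 → index 101–150; slope 49/305.49, offset 20.35.
AQI = 101 + 49/305.49·20.35 ≈ 104.26 ⇒ 104.
Sub-indices: CO→188, SO₂→124, O₃→4, NO₂→104. Overall AQI = max = 188; dominant pollutant is CO.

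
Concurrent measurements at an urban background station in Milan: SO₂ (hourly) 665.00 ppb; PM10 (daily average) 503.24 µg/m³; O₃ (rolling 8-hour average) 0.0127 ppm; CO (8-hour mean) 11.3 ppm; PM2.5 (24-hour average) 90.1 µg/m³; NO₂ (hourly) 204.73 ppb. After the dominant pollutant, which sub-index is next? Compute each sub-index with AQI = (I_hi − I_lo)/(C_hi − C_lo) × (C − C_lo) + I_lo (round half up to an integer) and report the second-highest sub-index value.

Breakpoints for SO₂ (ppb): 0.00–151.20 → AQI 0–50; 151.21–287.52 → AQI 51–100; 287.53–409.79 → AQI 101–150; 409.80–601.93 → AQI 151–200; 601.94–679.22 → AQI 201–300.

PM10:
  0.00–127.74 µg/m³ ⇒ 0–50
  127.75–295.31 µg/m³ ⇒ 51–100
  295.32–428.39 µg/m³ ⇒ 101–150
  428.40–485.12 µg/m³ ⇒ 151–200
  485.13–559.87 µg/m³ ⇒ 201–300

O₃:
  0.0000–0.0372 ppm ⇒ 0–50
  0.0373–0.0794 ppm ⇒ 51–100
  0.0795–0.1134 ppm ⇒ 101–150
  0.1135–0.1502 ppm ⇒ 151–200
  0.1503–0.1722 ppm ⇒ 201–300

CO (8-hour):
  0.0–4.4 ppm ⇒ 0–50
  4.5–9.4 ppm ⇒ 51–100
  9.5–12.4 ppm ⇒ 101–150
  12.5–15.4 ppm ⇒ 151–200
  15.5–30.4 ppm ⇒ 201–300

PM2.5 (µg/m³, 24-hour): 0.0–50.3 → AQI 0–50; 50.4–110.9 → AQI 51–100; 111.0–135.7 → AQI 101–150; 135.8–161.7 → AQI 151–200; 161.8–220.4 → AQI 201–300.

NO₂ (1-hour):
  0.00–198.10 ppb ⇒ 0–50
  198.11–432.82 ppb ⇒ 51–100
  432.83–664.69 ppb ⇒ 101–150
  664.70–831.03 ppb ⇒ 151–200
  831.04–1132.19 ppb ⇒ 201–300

SO₂: 665.00 lies in 601.94–679.22, so I_lo=201, I_hi=300, C_lo=601.94, C_hi=679.22.
(300−201)/(679.22−601.94) × (665.00−601.94) + 201 = 99/77.28 × 63.06 + 201 ≈ 281.78 → 282.
PM10: 503.24 ∈ [485.13, 559.87] ↔ index [201, 300].
201 + (503.24−485.13)·(300−201)/(559.87−485.13) = 201 + 18.11·99/74.74 ≈ 224.99, so AQI = 225.
O₃: 0.0127 lies in 0.0000–0.0372, so I_lo=0, I_hi=50, C_lo=0.0000, C_hi=0.0372.
(50−0)/(0.0372−0.0000) × (0.0127−0.0000) + 0 = 50/0.0372 × 0.0127 + 0 ≈ 17.07 → 17.
CO: 11.3 lies in 9.5–12.4, so I_lo=101, I_hi=150, C_lo=9.5, C_hi=12.4.
(150−101)/(12.4−9.5) × (11.3−9.5) + 101 = 49/2.9 × 1.8 + 101 ≈ 131.41 → 131.
PM2.5: 90.1 lies in 50.4–110.9, so I_lo=51, I_hi=100, C_lo=50.4, C_hi=110.9.
(100−51)/(110.9−50.4) × (90.1−50.4) + 51 = 49/60.5 × 39.7 + 51 ≈ 83.15 → 83.
NO₂: 204.73 ∈ [198.11, 432.82] ↔ index [51, 100].
51 + (204.73−198.11)·(100−51)/(432.82−198.11) = 51 + 6.62·49/234.71 ≈ 52.38, so AQI = 52.
Sub-indices: SO₂→282, PM10→225, O₃→17, CO→131, PM2.5→83, NO₂→52. Ranked high→low: 282, 225, 131, 83, 52, 17. Second-highest sub-index = 225.

225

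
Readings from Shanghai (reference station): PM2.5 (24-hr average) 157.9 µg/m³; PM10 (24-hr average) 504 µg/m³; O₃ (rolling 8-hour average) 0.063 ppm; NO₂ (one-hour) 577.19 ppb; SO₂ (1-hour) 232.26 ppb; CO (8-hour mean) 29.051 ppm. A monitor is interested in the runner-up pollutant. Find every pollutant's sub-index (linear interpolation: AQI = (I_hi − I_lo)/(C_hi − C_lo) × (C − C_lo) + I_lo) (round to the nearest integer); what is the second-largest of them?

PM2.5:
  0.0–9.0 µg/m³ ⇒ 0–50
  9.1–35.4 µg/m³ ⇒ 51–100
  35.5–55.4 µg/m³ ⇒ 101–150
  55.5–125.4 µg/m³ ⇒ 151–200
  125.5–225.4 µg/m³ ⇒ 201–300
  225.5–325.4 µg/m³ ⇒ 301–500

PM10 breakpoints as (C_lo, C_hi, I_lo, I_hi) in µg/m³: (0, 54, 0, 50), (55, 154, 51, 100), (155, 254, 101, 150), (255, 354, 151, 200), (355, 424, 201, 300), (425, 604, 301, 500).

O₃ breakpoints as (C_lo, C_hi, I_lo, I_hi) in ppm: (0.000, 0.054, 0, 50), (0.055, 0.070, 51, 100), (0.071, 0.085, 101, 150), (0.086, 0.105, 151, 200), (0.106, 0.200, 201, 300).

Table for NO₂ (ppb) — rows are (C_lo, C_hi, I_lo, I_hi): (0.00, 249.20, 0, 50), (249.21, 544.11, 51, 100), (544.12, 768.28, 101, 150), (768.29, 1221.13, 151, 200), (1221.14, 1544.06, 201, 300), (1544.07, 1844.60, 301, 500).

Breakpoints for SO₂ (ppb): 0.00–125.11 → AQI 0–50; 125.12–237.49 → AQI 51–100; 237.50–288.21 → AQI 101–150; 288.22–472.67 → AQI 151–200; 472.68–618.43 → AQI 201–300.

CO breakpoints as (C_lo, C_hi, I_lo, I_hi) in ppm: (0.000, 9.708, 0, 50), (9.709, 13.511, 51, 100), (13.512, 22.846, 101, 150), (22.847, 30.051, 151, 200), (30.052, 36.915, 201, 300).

PM2.5: 157.9 ∈ [125.5, 225.4] ↔ index [201, 300].
201 + (157.9−125.5)·(300−201)/(225.4−125.5) = 201 + 32.4·99/99.9 ≈ 233.11, so AQI = 233.
PM10: 504 ∈ [425, 604] ↔ index [301, 500].
301 + (504−425)·(500−301)/(604−425) = 301 + 79·199/179 ≈ 388.83, so AQI = 389.
O₃: 0.063 lies in 0.055–0.070, so I_lo=51, I_hi=100, C_lo=0.055, C_hi=0.070.
(100−51)/(0.070−0.055) × (0.063−0.055) + 51 = 49/0.015 × 0.008 + 51 ≈ 77.13 → 77.
NO₂ 577.19: bracket 544.12–768.28 → index 101–150; slope 49/224.16, offset 33.07.
AQI = 101 + 49/224.16·33.07 ≈ 108.23 ⇒ 108.
SO₂: 232.26 lies in 125.12–237.49, so I_lo=51, I_hi=100, C_lo=125.12, C_hi=237.49.
(100−51)/(237.49−125.12) × (232.26−125.12) + 51 = 49/112.37 × 107.14 + 51 ≈ 97.72 → 98.
CO: row 22.847–30.051 (AQI 151–200). (200−151)·(29.051−22.847)/(30.051−22.847) + 151 = 49·6.204/7.204 + 151 ≈ 193.20 → 193.
Sub-indices: PM2.5→233, PM10→389, O₃→77, NO₂→108, SO₂→98, CO→193. Ranked high→low: 389, 233, 193, 108, 98, 77. Second-highest sub-index = 233.

233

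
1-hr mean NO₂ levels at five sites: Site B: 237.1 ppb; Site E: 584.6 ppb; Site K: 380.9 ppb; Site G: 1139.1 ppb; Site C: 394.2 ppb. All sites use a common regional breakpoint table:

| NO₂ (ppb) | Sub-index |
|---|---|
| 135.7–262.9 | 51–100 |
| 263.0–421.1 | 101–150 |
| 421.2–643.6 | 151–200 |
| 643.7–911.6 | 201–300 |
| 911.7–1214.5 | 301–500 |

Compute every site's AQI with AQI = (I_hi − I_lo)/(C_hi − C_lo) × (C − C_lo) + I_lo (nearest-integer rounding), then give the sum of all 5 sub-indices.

Site B: 237.1 lies in 135.7–262.9, so I_lo=51, I_hi=100, C_lo=135.7, C_hi=262.9.
(100−51)/(262.9−135.7) × (237.1−135.7) + 51 = 49/127.2 × 101.4 + 51 ≈ 90.06 → 90.
Site E: 584.6 ∈ [421.2, 643.6] ↔ index [151, 200].
151 + (584.6−421.2)·(200−151)/(643.6−421.2) = 151 + 163.4·49/222.4 ≈ 187.00, so AQI = 187.
Site K: row 263.0–421.1 (AQI 101–150). (150−101)·(380.9−263.0)/(421.1−263.0) + 101 = 49·117.9/158.1 + 101 ≈ 137.54 → 138.
Site G 1139.1: bracket 911.7–1214.5 → index 301–500; slope 199/302.8, offset 227.4.
AQI = 301 + 199/302.8·227.4 ≈ 450.45 ⇒ 450.
Site C: 394.2 ∈ [263.0, 421.1] ↔ index [101, 150].
101 + (394.2−263.0)·(150−101)/(421.1−263.0) = 101 + 131.2·49/158.1 ≈ 141.66, so AQI = 142.
AQIs: Site B=90, Site E=187, Site K=138, Site G=450, Site C=142. Sum = 90 + 187 + 138 + 450 + 142 = 1007.

1007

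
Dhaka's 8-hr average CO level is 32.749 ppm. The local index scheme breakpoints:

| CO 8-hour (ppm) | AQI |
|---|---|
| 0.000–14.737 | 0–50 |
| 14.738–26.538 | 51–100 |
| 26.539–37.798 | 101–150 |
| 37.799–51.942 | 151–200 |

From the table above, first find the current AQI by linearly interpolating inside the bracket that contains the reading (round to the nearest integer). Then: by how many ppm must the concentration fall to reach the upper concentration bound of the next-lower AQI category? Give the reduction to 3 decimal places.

CO: 32.749 lies in 26.539–37.798, so I_lo=101, I_hi=150, C_lo=26.539, C_hi=37.798.
(150−101)/(37.798−26.539) × (32.749−26.539) + 101 = 49/11.259 × 6.210 + 101 ≈ 128.03 → 128.
Current AQI 128 is in the Unhealthy for Sensitive Groups range (101–150). The next-lower category tops out at AQI 100, whose upper concentration bound is 26.538 ppm.
Reduction needed = 32.749 − 26.538 = 6.211 ppm.

6.211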